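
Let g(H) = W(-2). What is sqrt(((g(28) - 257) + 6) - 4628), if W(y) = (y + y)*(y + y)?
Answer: I*sqrt(4863) ≈ 69.735*I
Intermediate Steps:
W(y) = 4*y**2 (W(y) = (2*y)*(2*y) = 4*y**2)
g(H) = 16 (g(H) = 4*(-2)**2 = 4*4 = 16)
sqrt(((g(28) - 257) + 6) - 4628) = sqrt(((16 - 257) + 6) - 4628) = sqrt((-241 + 6) - 4628) = sqrt(-235 - 4628) = sqrt(-4863) = I*sqrt(4863)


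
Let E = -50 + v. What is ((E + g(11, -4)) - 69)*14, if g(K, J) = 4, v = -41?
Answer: -2184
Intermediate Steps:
E = -91 (E = -50 - 41 = -91)
((E + g(11, -4)) - 69)*14 = ((-91 + 4) - 69)*14 = (-87 - 69)*14 = -156*14 = -2184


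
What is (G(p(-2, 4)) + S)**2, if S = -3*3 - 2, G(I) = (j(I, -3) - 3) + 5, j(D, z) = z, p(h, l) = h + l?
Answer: 144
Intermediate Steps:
G(I) = -1 (G(I) = (-3 - 3) + 5 = -6 + 5 = -1)
S = -11 (S = -9 - 2 = -11)
(G(p(-2, 4)) + S)**2 = (-1 - 11)**2 = (-12)**2 = 144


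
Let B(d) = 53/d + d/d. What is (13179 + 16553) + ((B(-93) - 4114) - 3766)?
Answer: 2032276/93 ≈ 21852.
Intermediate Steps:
B(d) = 1 + 53/d (B(d) = 53/d + 1 = 1 + 53/d)
(13179 + 16553) + ((B(-93) - 4114) - 3766) = (13179 + 16553) + (((53 - 93)/(-93) - 4114) - 3766) = 29732 + ((-1/93*(-40) - 4114) - 3766) = 29732 + ((40/93 - 4114) - 3766) = 29732 + (-382562/93 - 3766) = 29732 - 732800/93 = 2032276/93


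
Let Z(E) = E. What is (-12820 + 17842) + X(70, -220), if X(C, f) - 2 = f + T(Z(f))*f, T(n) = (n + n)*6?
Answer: 585604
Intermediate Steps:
T(n) = 12*n (T(n) = (2*n)*6 = 12*n)
X(C, f) = 2 + f + 12*f**2 (X(C, f) = 2 + (f + (12*f)*f) = 2 + (f + 12*f**2) = 2 + f + 12*f**2)
(-12820 + 17842) + X(70, -220) = (-12820 + 17842) + (2 - 220 + 12*(-220)**2) = 5022 + (2 - 220 + 12*48400) = 5022 + (2 - 220 + 580800) = 5022 + 580582 = 585604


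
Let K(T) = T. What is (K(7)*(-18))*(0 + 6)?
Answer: -756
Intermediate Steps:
(K(7)*(-18))*(0 + 6) = (7*(-18))*(0 + 6) = -126*6 = -756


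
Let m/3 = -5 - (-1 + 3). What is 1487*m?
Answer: -31227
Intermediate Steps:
m = -21 (m = 3*(-5 - (-1 + 3)) = 3*(-5 - 1*2) = 3*(-5 - 2) = 3*(-7) = -21)
1487*m = 1487*(-21) = -31227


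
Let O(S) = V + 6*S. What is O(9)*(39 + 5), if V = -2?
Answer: 2288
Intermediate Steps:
O(S) = -2 + 6*S
O(9)*(39 + 5) = (-2 + 6*9)*(39 + 5) = (-2 + 54)*44 = 52*44 = 2288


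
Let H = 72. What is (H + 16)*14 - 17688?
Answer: -16456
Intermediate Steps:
(H + 16)*14 - 17688 = (72 + 16)*14 - 17688 = 88*14 - 17688 = 1232 - 17688 = -16456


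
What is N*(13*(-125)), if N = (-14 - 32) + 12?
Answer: 55250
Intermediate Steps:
N = -34 (N = -46 + 12 = -34)
N*(13*(-125)) = -442*(-125) = -34*(-1625) = 55250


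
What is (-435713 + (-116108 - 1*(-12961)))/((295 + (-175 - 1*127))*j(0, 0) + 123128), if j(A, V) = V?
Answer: -134715/30782 ≈ -4.3764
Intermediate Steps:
(-435713 + (-116108 - 1*(-12961)))/((295 + (-175 - 1*127))*j(0, 0) + 123128) = (-435713 + (-116108 - 1*(-12961)))/((295 + (-175 - 1*127))*0 + 123128) = (-435713 + (-116108 + 12961))/((295 + (-175 - 127))*0 + 123128) = (-435713 - 103147)/((295 - 302)*0 + 123128) = -538860/(-7*0 + 123128) = -538860/(0 + 123128) = -538860/123128 = -538860*1/123128 = -134715/30782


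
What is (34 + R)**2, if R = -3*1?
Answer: 961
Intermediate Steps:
R = -3
(34 + R)**2 = (34 - 3)**2 = 31**2 = 961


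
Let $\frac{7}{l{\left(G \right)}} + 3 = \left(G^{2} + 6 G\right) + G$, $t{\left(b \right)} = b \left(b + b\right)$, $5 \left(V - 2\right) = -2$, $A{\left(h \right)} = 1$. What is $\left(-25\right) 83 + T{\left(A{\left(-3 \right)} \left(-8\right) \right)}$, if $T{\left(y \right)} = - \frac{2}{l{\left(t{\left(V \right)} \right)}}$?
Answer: $- \frac{9151943}{4375} \approx -2091.9$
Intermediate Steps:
$V = \frac{8}{5}$ ($V = 2 + \frac{1}{5} \left(-2\right) = 2 - \frac{2}{5} = \frac{8}{5} \approx 1.6$)
$t{\left(b \right)} = 2 b^{2}$ ($t{\left(b \right)} = b 2 b = 2 b^{2}$)
$l{\left(G \right)} = \frac{7}{-3 + G^{2} + 7 G}$ ($l{\left(G \right)} = \frac{7}{-3 + \left(\left(G^{2} + 6 G\right) + G\right)} = \frac{7}{-3 + \left(G^{2} + 7 G\right)} = \frac{7}{-3 + G^{2} + 7 G}$)
$T{\left(y \right)} = - \frac{73818}{4375}$ ($T{\left(y \right)} = - \frac{2}{7 \frac{1}{-3 + \left(2 \left(\frac{8}{5}\right)^{2}\right)^{2} + 7 \cdot 2 \left(\frac{8}{5}\right)^{2}}} = - \frac{2}{7 \frac{1}{-3 + \left(2 \cdot \frac{64}{25}\right)^{2} + 7 \cdot 2 \cdot \frac{64}{25}}} = - \frac{2}{7 \frac{1}{-3 + \left(\frac{128}{25}\right)^{2} + 7 \cdot \frac{128}{25}}} = - \frac{2}{7 \frac{1}{-3 + \frac{16384}{625} + \frac{896}{25}}} = - \frac{2}{7 \frac{1}{\frac{36909}{625}}} = - \frac{2}{7 \cdot \frac{625}{36909}} = - \frac{2}{\frac{4375}{36909}} = \left(-2\right) \frac{36909}{4375} = - \frac{73818}{4375}$)
$\left(-25\right) 83 + T{\left(A{\left(-3 \right)} \left(-8\right) \right)} = \left(-25\right) 83 - \frac{73818}{4375} = -2075 - \frac{73818}{4375} = - \frac{9151943}{4375}$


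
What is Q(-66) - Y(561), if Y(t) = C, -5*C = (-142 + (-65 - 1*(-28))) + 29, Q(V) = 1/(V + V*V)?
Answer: -128699/4290 ≈ -30.000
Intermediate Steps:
Q(V) = 1/(V + V²)
C = 30 (C = -((-142 + (-65 - 1*(-28))) + 29)/5 = -((-142 + (-65 + 28)) + 29)/5 = -((-142 - 37) + 29)/5 = -(-179 + 29)/5 = -⅕*(-150) = 30)
Y(t) = 30
Q(-66) - Y(561) = 1/((-66)*(1 - 66)) - 1*30 = -1/66/(-65) - 30 = -1/66*(-1/65) - 30 = 1/4290 - 30 = -128699/4290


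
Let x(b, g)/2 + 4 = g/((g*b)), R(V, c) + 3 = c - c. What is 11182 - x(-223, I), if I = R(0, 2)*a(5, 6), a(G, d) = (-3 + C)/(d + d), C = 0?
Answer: 2495372/223 ≈ 11190.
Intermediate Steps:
R(V, c) = -3 (R(V, c) = -3 + (c - c) = -3 + 0 = -3)
a(G, d) = -3/(2*d) (a(G, d) = (-3 + 0)/(d + d) = -3*1/(2*d) = -3/(2*d))
I = 3/4 (I = -(-9)/(2*6) = -3*(-1/4) = 3/4 ≈ 0.75000)
x(b, g) = -8 + 2/b (x(b, g) = -8 + 2*(g/((g*b))) = -8 + 2*(g/((b*g))) = -8 + 2*(g*(1/(b*g))) = -8 + 2/b)
11182 - x(-223, I) = 11182 - (-8 + 2/(-223)) = 11182 - (-8 + 2*(-1/223)) = 11182 - (-8 - 2/223) = 11182 - 1*(-1786/223) = 11182 + 1786/223 = 2495372/223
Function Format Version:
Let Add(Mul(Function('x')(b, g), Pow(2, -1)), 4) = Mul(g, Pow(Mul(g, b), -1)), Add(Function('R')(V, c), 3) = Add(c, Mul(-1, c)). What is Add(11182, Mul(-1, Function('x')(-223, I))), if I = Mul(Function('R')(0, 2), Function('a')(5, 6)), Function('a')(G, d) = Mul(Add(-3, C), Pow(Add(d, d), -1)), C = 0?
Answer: Rational(2495372, 223) ≈ 11190.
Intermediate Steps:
Function('R')(V, c) = -3 (Function('R')(V, c) = Add(-3, Add(c, Mul(-1, c))) = Add(-3, 0) = -3)
Function('a')(G, d) = Mul(Rational(-3, 2), Pow(d, -1)) (Function('a')(G, d) = Mul(Add(-3, 0), Pow(Add(d, d), -1)) = Mul(-3, Pow(Mul(2, d), -1)) = Mul(-3, Mul(Rational(1, 2), Pow(d, -1))) = Mul(Rational(-3, 2), Pow(d, -1)))
I = Rational(3, 4) (I = Mul(-3, Mul(Rational(-3, 2), Pow(6, -1))) = Mul(-3, Mul(Rational(-3, 2), Rational(1, 6))) = Mul(-3, Rational(-1, 4)) = Rational(3, 4) ≈ 0.75000)
Function('x')(b, g) = Add(-8, Mul(2, Pow(b, -1))) (Function('x')(b, g) = Add(-8, Mul(2, Mul(g, Pow(Mul(g, b), -1)))) = Add(-8, Mul(2, Mul(g, Pow(Mul(b, g), -1)))) = Add(-8, Mul(2, Mul(g, Mul(Pow(b, -1), Pow(g, -1))))) = Add(-8, Mul(2, Pow(b, -1))))
Add(11182, Mul(-1, Function('x')(-223, I))) = Add(11182, Mul(-1, Add(-8, Mul(2, Pow(-223, -1))))) = Add(11182, Mul(-1, Add(-8, Mul(2, Rational(-1, 223))))) = Add(11182, Mul(-1, Add(-8, Rational(-2, 223)))) = Add(11182, Mul(-1, Rational(-1786, 223))) = Add(11182, Rational(1786, 223)) = Rational(2495372, 223)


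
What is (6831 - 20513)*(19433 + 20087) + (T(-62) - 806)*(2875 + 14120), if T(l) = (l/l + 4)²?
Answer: -553985735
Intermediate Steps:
T(l) = 25 (T(l) = (1 + 4)² = 5² = 25)
(6831 - 20513)*(19433 + 20087) + (T(-62) - 806)*(2875 + 14120) = (6831 - 20513)*(19433 + 20087) + (25 - 806)*(2875 + 14120) = -13682*39520 - 781*16995 = -540712640 - 13273095 = -553985735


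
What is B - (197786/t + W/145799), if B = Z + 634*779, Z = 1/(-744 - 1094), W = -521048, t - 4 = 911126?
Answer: 60294829289369484839/122081653597530 ≈ 4.9389e+5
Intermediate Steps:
t = 911130 (t = 4 + 911126 = 911130)
Z = -1/1838 (Z = 1/(-1838) = -1/1838 ≈ -0.00054407)
B = 907762467/1838 (B = -1/1838 + 634*779 = -1/1838 + 493886 = 907762467/1838 ≈ 4.9389e+5)
B - (197786/t + W/145799) = 907762467/1838 - (197786/911130 - 521048/145799) = 907762467/1838 - (197786*(1/911130) - 521048*1/145799) = 907762467/1838 - (98893/455565 - 521048/145799) = 907762467/1838 - 1*(-222952731613/66420921435) = 907762467/1838 + 222952731613/66420921435 = 60294829289369484839/122081653597530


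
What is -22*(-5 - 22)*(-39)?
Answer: -23166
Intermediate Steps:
-22*(-5 - 22)*(-39) = -22*(-27)*(-39) = 594*(-39) = -23166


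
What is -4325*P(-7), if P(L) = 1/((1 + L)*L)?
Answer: -4325/42 ≈ -102.98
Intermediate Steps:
P(L) = 1/(L*(1 + L))
-4325*P(-7) = -4325/((-7)*(1 - 7)) = -(-4325)/(7*(-6)) = -(-4325)*(-1)/(7*6) = -4325*1/42 = -4325/42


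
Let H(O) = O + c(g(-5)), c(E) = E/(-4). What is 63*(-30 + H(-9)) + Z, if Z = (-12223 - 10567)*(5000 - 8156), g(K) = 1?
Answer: 287691069/4 ≈ 7.1923e+7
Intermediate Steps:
c(E) = -E/4 (c(E) = E*(-¼) = -E/4)
Z = 71925240 (Z = -22790*(-3156) = 71925240)
H(O) = -¼ + O (H(O) = O - ¼*1 = O - ¼ = -¼ + O)
63*(-30 + H(-9)) + Z = 63*(-30 + (-¼ - 9)) + 71925240 = 63*(-30 - 37/4) + 71925240 = 63*(-157/4) + 71925240 = -9891/4 + 71925240 = 287691069/4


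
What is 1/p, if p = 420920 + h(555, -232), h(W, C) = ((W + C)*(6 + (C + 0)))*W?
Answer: -1/40092970 ≈ -2.4942e-8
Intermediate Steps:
h(W, C) = W*(6 + C)*(C + W) (h(W, C) = ((C + W)*(6 + C))*W = ((6 + C)*(C + W))*W = W*(6 + C)*(C + W))
p = -40092970 (p = 420920 + 555*((-232)**2 + 6*(-232) + 6*555 - 232*555) = 420920 + 555*(53824 - 1392 + 3330 - 128760) = 420920 + 555*(-72998) = 420920 - 40513890 = -40092970)
1/p = 1/(-40092970) = -1/40092970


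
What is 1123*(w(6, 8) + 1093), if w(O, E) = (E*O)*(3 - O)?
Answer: 1065727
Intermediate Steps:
w(O, E) = E*O*(3 - O)
1123*(w(6, 8) + 1093) = 1123*(8*6*(3 - 1*6) + 1093) = 1123*(8*6*(3 - 6) + 1093) = 1123*(8*6*(-3) + 1093) = 1123*(-144 + 1093) = 1123*949 = 1065727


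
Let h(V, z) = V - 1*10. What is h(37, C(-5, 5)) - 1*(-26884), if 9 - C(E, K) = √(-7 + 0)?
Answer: 26911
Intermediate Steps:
C(E, K) = 9 - I*√7 (C(E, K) = 9 - √(-7 + 0) = 9 - √(-7) = 9 - I*√7)
h(V, z) = -10 + V (h(V, z) = V - 10 = -10 + V)
h(37, C(-5, 5)) - 1*(-26884) = (-10 + 37) - 1*(-26884) = 27 + 26884 = 26911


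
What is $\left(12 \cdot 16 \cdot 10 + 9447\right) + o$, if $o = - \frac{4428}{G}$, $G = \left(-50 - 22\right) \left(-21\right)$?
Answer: $\frac{159097}{14} \approx 11364.0$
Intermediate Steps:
$G = 1512$ ($G = \left(-72\right) \left(-21\right) = 1512$)
$o = - \frac{41}{14}$ ($o = - \frac{4428}{1512} = \left(-4428\right) \frac{1}{1512} = - \frac{41}{14} \approx -2.9286$)
$\left(12 \cdot 16 \cdot 10 + 9447\right) + o = \left(12 \cdot 16 \cdot 10 + 9447\right) - \frac{41}{14} = \left(192 \cdot 10 + 9447\right) - \frac{41}{14} = \left(1920 + 9447\right) - \frac{41}{14} = 11367 - \frac{41}{14} = \frac{159097}{14}$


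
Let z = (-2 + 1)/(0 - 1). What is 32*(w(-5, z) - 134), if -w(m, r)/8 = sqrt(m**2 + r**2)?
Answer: -4288 - 256*sqrt(26) ≈ -5593.4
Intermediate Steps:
z = 1 (z = -1/(-1) = -1*(-1) = 1)
w(m, r) = -8*sqrt(m**2 + r**2)
32*(w(-5, z) - 134) = 32*(-8*sqrt((-5)**2 + 1**2) - 134) = 32*(-8*sqrt(25 + 1) - 134) = 32*(-8*sqrt(26) - 134) = 32*(-134 - 8*sqrt(26)) = -4288 - 256*sqrt(26)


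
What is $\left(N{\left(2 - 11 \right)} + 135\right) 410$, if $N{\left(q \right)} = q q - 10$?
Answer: $84460$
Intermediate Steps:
$N{\left(q \right)} = -10 + q^{2}$ ($N{\left(q \right)} = q^{2} - 10 = -10 + q^{2}$)
$\left(N{\left(2 - 11 \right)} + 135\right) 410 = \left(\left(-10 + \left(2 - 11\right)^{2}\right) + 135\right) 410 = \left(\left(-10 + \left(-9\right)^{2}\right) + 135\right) 410 = \left(\left(-10 + 81\right) + 135\right) 410 = \left(71 + 135\right) 410 = 206 \cdot 410 = 84460$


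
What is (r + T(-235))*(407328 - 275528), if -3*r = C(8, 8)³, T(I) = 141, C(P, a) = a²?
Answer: -34494827800/3 ≈ -1.1498e+10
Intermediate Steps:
r = -262144/3 (r = -(8²)³/3 = -⅓*64³ = -⅓*262144 = -262144/3 ≈ -87381.)
(r + T(-235))*(407328 - 275528) = (-262144/3 + 141)*(407328 - 275528) = -261721/3*131800 = -34494827800/3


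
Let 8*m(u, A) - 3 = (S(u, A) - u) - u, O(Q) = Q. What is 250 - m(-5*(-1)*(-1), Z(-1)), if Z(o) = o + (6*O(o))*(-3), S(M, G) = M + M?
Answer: 1997/8 ≈ 249.63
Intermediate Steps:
S(M, G) = 2*M
Z(o) = -17*o (Z(o) = o + (6*o)*(-3) = o - 18*o = -17*o)
m(u, A) = 3/8 (m(u, A) = 3/8 + ((2*u - u) - u)/8 = 3/8 + (u - u)/8 = 3/8 + (⅛)*0 = 3/8 + 0 = 3/8)
250 - m(-5*(-1)*(-1), Z(-1)) = 250 - 1*3/8 = 250 - 3/8 = 1997/8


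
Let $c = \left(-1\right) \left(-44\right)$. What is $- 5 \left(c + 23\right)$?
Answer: $-335$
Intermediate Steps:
$c = 44$
$- 5 \left(c + 23\right) = - 5 \left(44 + 23\right) = \left(-5\right) 67 = -335$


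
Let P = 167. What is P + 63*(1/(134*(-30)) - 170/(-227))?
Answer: 65144693/304180 ≈ 214.17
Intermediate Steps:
P + 63*(1/(134*(-30)) - 170/(-227)) = 167 + 63*(1/(134*(-30)) - 170/(-227)) = 167 + 63*((1/134)*(-1/30) - 170*(-1/227)) = 167 + 63*(-1/4020 + 170/227) = 167 + 63*(683173/912540) = 167 + 14346633/304180 = 65144693/304180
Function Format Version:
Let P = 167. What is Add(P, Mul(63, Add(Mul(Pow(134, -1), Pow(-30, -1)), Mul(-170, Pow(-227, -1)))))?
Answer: Rational(65144693, 304180) ≈ 214.17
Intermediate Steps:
Add(P, Mul(63, Add(Mul(Pow(134, -1), Pow(-30, -1)), Mul(-170, Pow(-227, -1))))) = Add(167, Mul(63, Add(Mul(Pow(134, -1), Pow(-30, -1)), Mul(-170, Pow(-227, -1))))) = Add(167, Mul(63, Add(Mul(Rational(1, 134), Rational(-1, 30)), Mul(-170, Rational(-1, 227))))) = Add(167, Mul(63, Add(Rational(-1, 4020), Rational(170, 227)))) = Add(167, Mul(63, Rational(683173, 912540))) = Add(167, Rational(14346633, 304180)) = Rational(65144693, 304180)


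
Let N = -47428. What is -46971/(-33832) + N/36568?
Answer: 14131429/154646072 ≈ 0.091379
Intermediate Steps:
-46971/(-33832) + N/36568 = -46971/(-33832) - 47428/36568 = -46971*(-1/33832) - 47428*1/36568 = 46971/33832 - 11857/9142 = 14131429/154646072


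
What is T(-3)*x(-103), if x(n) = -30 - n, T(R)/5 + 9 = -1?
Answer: -3650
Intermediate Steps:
T(R) = -50 (T(R) = -45 + 5*(-1) = -45 - 5 = -50)
T(-3)*x(-103) = -50*(-30 - 1*(-103)) = -50*(-30 + 103) = -50*73 = -3650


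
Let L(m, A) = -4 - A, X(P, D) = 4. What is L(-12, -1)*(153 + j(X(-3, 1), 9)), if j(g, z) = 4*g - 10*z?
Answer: -237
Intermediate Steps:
j(g, z) = -10*z + 4*g
L(-12, -1)*(153 + j(X(-3, 1), 9)) = (-4 - 1*(-1))*(153 + (-10*9 + 4*4)) = (-4 + 1)*(153 + (-90 + 16)) = -3*(153 - 74) = -3*79 = -237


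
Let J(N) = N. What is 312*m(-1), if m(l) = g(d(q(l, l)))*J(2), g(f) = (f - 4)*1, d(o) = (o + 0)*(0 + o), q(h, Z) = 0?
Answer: -2496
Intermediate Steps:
d(o) = o**2 (d(o) = o*o = o**2)
g(f) = -4 + f (g(f) = (-4 + f)*1 = -4 + f)
m(l) = -8 (m(l) = (-4 + 0**2)*2 = (-4 + 0)*2 = -4*2 = -8)
312*m(-1) = 312*(-8) = -2496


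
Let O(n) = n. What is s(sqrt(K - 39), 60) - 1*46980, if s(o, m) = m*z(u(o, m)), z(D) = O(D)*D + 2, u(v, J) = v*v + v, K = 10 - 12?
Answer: 51540 - 4920*I*sqrt(41) ≈ 51540.0 - 31503.0*I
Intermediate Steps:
K = -2
u(v, J) = v + v**2 (u(v, J) = v**2 + v = v + v**2)
z(D) = 2 + D**2 (z(D) = D*D + 2 = D**2 + 2 = 2 + D**2)
s(o, m) = m*(2 + o**2*(1 + o)**2) (s(o, m) = m*(2 + (o*(1 + o))**2) = m*(2 + o**2*(1 + o)**2))
s(sqrt(K - 39), 60) - 1*46980 = 60*(2 + (sqrt(-2 - 39))**2*(1 + sqrt(-2 - 39))**2) - 1*46980 = 60*(2 + (sqrt(-41))**2*(1 + sqrt(-41))**2) - 46980 = 60*(2 + (I*sqrt(41))**2*(1 + I*sqrt(41))**2) - 46980 = 60*(2 - 41*(1 + I*sqrt(41))**2) - 46980 = (120 - 2460*(1 + I*sqrt(41))**2) - 46980 = -46860 - 2460*(1 + I*sqrt(41))**2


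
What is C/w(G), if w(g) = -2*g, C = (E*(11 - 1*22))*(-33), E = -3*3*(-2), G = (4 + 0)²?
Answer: -3267/16 ≈ -204.19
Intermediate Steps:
G = 16 (G = 4² = 16)
E = 18 (E = -9*(-2) = 18)
C = 6534 (C = (18*(11 - 1*22))*(-33) = (18*(11 - 22))*(-33) = (18*(-11))*(-33) = -198*(-33) = 6534)
C/w(G) = 6534/((-2*16)) = 6534/(-32) = 6534*(-1/32) = -3267/16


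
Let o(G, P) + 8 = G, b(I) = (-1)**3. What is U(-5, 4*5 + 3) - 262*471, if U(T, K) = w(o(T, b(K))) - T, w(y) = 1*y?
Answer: -123410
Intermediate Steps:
b(I) = -1
o(G, P) = -8 + G
w(y) = y
U(T, K) = -8 (U(T, K) = (-8 + T) - T = -8)
U(-5, 4*5 + 3) - 262*471 = -8 - 262*471 = -8 - 123402 = -123410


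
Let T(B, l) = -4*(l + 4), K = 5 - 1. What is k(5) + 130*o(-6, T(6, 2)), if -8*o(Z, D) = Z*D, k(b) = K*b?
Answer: -2320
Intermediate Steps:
K = 4
T(B, l) = -16 - 4*l (T(B, l) = -4*(4 + l) = -16 - 4*l)
k(b) = 4*b
o(Z, D) = -D*Z/8 (o(Z, D) = -Z*D/8 = -D*Z/8)
k(5) + 130*o(-6, T(6, 2)) = 4*5 + 130*(-⅛*(-16 - 4*2)*(-6)) = 20 + 130*(-⅛*(-16 - 8)*(-6)) = 20 + 130*(-⅛*(-24)*(-6)) = 20 + 130*(-18) = 20 - 2340 = -2320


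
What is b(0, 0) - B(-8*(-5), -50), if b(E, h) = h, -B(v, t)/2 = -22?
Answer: -44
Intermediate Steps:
B(v, t) = 44 (B(v, t) = -2*(-22) = 44)
b(0, 0) - B(-8*(-5), -50) = 0 - 1*44 = 0 - 44 = -44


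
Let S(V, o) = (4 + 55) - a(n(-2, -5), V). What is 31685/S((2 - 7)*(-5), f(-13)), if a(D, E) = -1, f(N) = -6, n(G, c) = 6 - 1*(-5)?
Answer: 6337/12 ≈ 528.08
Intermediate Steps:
n(G, c) = 11 (n(G, c) = 6 + 5 = 11)
S(V, o) = 60 (S(V, o) = (4 + 55) - 1*(-1) = 59 + 1 = 60)
31685/S((2 - 7)*(-5), f(-13)) = 31685/60 = 31685*(1/60) = 6337/12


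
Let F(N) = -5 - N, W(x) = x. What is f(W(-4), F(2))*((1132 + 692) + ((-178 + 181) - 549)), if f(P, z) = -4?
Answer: -5112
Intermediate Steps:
f(W(-4), F(2))*((1132 + 692) + ((-178 + 181) - 549)) = -4*((1132 + 692) + ((-178 + 181) - 549)) = -4*(1824 + (3 - 549)) = -4*(1824 - 546) = -4*1278 = -5112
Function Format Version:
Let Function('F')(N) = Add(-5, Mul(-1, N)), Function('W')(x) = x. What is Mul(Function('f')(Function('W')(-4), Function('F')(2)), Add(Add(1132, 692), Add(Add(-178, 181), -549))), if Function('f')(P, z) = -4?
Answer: -5112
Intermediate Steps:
Mul(Function('f')(Function('W')(-4), Function('F')(2)), Add(Add(1132, 692), Add(Add(-178, 181), -549))) = Mul(-4, Add(Add(1132, 692), Add(Add(-178, 181), -549))) = Mul(-4, Add(1824, Add(3, -549))) = Mul(-4, Add(1824, -546)) = Mul(-4, 1278) = -5112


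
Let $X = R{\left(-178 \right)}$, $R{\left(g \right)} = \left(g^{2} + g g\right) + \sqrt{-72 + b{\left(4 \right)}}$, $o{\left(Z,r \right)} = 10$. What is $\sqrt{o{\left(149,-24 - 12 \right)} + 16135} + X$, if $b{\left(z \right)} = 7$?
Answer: $63368 + \sqrt{16145} + i \sqrt{65} \approx 63495.0 + 8.0623 i$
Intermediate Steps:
$R{\left(g \right)} = 2 g^{2} + i \sqrt{65}$ ($R{\left(g \right)} = \left(g^{2} + g g\right) + \sqrt{-72 + 7} = \left(g^{2} + g^{2}\right) + \sqrt{-65} = 2 g^{2} + i \sqrt{65}$)
$X = 63368 + i \sqrt{65}$ ($X = 2 \left(-178\right)^{2} + i \sqrt{65} = 2 \cdot 31684 + i \sqrt{65} = 63368 + i \sqrt{65} \approx 63368.0 + 8.0623 i$)
$\sqrt{o{\left(149,-24 - 12 \right)} + 16135} + X = \sqrt{10 + 16135} + \left(63368 + i \sqrt{65}\right) = \sqrt{16145} + \left(63368 + i \sqrt{65}\right) = 63368 + \sqrt{16145} + i \sqrt{65}$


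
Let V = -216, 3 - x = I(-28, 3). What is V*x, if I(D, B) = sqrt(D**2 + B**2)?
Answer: -648 + 216*sqrt(793) ≈ 5434.6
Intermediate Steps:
I(D, B) = sqrt(B**2 + D**2)
x = 3 - sqrt(793) (x = 3 - sqrt(3**2 + (-28)**2) = 3 - sqrt(9 + 784) = 3 - sqrt(793) ≈ -25.160)
V*x = -216*(3 - sqrt(793)) = -648 + 216*sqrt(793)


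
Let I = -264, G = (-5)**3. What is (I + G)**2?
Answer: 151321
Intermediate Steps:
G = -125
(I + G)**2 = (-264 - 125)**2 = (-389)**2 = 151321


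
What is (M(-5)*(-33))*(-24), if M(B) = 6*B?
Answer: -23760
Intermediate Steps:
(M(-5)*(-33))*(-24) = ((6*(-5))*(-33))*(-24) = -30*(-33)*(-24) = 990*(-24) = -23760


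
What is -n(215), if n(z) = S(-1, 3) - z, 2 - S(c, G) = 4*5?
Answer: 233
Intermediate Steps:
S(c, G) = -18 (S(c, G) = 2 - 4*5 = 2 - 1*20 = 2 - 20 = -18)
n(z) = -18 - z
-n(215) = -(-18 - 1*215) = -(-18 - 215) = -1*(-233) = 233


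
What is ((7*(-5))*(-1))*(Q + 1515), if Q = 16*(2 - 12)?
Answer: 47425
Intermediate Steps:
Q = -160 (Q = 16*(-10) = -160)
((7*(-5))*(-1))*(Q + 1515) = ((7*(-5))*(-1))*(-160 + 1515) = -35*(-1)*1355 = 35*1355 = 47425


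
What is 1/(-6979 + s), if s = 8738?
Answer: 1/1759 ≈ 0.00056850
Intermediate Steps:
1/(-6979 + s) = 1/(-6979 + 8738) = 1/1759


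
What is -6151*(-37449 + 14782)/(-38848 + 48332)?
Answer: 139424717/9484 ≈ 14701.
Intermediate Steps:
-6151*(-37449 + 14782)/(-38848 + 48332) = -6151/(9484/(-22667)) = -6151/(9484*(-1/22667)) = -6151/(-9484/22667) = -6151*(-22667/9484) = 139424717/9484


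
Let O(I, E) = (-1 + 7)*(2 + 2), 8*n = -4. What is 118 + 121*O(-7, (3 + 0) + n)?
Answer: 3022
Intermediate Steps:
n = -½ (n = (⅛)*(-4) = -½ ≈ -0.50000)
O(I, E) = 24 (O(I, E) = 6*4 = 24)
118 + 121*O(-7, (3 + 0) + n) = 118 + 121*24 = 118 + 2904 = 3022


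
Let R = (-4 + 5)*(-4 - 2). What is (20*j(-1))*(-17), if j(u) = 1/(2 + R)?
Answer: 85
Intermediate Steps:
R = -6 (R = 1*(-6) = -6)
j(u) = -1/4 (j(u) = 1/(2 - 6) = 1/(-4) = -1/4)
(20*j(-1))*(-17) = (20*(-1/4))*(-17) = -5*(-17) = 85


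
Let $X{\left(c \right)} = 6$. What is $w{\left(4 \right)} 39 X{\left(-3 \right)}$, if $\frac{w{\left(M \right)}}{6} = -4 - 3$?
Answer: $-9828$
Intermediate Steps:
$w{\left(M \right)} = -42$ ($w{\left(M \right)} = 6 \left(-4 - 3\right) = 6 \left(-7\right) = -42$)
$w{\left(4 \right)} 39 X{\left(-3 \right)} = \left(-42\right) 39 \cdot 6 = \left(-1638\right) 6 = -9828$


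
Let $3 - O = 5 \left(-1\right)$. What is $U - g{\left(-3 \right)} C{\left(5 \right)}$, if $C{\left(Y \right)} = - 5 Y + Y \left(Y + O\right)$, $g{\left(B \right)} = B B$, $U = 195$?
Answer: $-70200$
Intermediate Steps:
$g{\left(B \right)} = B^{2}$
$O = 8$ ($O = 3 - 5 \left(-1\right) = 3 - -5 = 3 + 5 = 8$)
$C{\left(Y \right)} = - 5 Y + Y \left(8 + Y\right)$ ($C{\left(Y \right)} = - 5 Y + Y \left(Y + 8\right) = - 5 Y + Y \left(8 + Y\right)$)
$U - g{\left(-3 \right)} C{\left(5 \right)} = 195 - \left(-3\right)^{2} \cdot 5 \left(3 + 5\right) = 195 \left(-1\right) 9 \cdot 5 \cdot 8 = 195 \left(\left(-9\right) 40\right) = 195 \left(-360\right) = -70200$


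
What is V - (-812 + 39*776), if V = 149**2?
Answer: -7251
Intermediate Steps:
V = 22201
V - (-812 + 39*776) = 22201 - (-812 + 39*776) = 22201 - (-812 + 30264) = 22201 - 1*29452 = 22201 - 29452 = -7251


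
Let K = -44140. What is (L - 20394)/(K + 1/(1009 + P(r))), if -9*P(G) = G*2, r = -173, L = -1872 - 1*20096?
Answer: 399346574/416107771 ≈ 0.95972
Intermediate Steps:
L = -21968 (L = -1872 - 20096 = -21968)
P(G) = -2*G/9 (P(G) = -G*2/9 = -2*G/9)
(L - 20394)/(K + 1/(1009 + P(r))) = (-21968 - 20394)/(-44140 + 1/(1009 - 2/9*(-173))) = -42362/(-44140 + 1/(1009 + 346/9)) = -42362/(-44140 + 1/(9427/9)) = -42362/(-44140 + 9/9427) = -42362/(-416107771/9427) = -42362*(-9427/416107771) = 399346574/416107771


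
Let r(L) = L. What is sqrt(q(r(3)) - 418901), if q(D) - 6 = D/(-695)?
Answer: 2*I*sqrt(50584189865)/695 ≈ 647.22*I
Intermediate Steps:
q(D) = 6 - D/695 (q(D) = 6 + D/(-695) = 6 + D*(-1/695) = 6 - D/695)
sqrt(q(r(3)) - 418901) = sqrt((6 - 1/695*3) - 418901) = sqrt((6 - 3/695) - 418901) = sqrt(4167/695 - 418901) = sqrt(-291132028/695) = 2*I*sqrt(50584189865)/695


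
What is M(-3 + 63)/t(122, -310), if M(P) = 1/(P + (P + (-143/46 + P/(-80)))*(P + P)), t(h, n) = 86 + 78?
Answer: 23/25638120 ≈ 8.9710e-7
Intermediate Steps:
t(h, n) = 164
M(P) = 1/(P + 2*P*(-143/46 + 79*P/80)) (M(P) = 1/(P + (P + (-143*1/46 + P*(-1/80)))*(2*P)) = 1/(P + (P + (-143/46 - P/80))*(2*P)) = 1/(P + (-143/46 + 79*P/80)*(2*P)) = 1/(P + 2*P*(-143/46 + 79*P/80)))
M(-3 + 63)/t(122, -310) = (920/((-3 + 63)*(-4800 + 1817*(-3 + 63))))/164 = (920/(60*(-4800 + 1817*60)))*(1/164) = (920*(1/60)/(-4800 + 109020))*(1/164) = (920*(1/60)/104220)*(1/164) = (920*(1/60)*(1/104220))*(1/164) = (23/156330)*(1/164) = 23/25638120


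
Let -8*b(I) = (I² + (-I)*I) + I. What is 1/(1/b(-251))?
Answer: 251/8 ≈ 31.375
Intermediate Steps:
b(I) = -I/8 (b(I) = -((I² + (-I)*I) + I)/8 = -((I² - I²) + I)/8 = -(0 + I)/8 = -I/8)
1/(1/b(-251)) = 1/(1/(-⅛*(-251))) = 1/(1/(251/8)) = 1/(8/251) = 251/8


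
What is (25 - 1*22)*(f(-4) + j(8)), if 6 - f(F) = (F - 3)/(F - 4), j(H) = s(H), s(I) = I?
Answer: 315/8 ≈ 39.375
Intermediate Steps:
j(H) = H
f(F) = 6 - (-3 + F)/(-4 + F) (f(F) = 6 - (F - 3)/(F - 4) = 6 - (-3 + F)/(-4 + F))
(25 - 1*22)*(f(-4) + j(8)) = (25 - 1*22)*((-21 + 5*(-4))/(-4 - 4) + 8) = (25 - 22)*((-21 - 20)/(-8) + 8) = 3*(-1/8*(-41) + 8) = 3*(41/8 + 8) = 3*(105/8) = 315/8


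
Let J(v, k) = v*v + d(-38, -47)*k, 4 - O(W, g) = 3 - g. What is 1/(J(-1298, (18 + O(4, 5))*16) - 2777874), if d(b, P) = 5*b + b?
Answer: -1/1180622 ≈ -8.4701e-7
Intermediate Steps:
O(W, g) = 1 + g (O(W, g) = 4 - (3 - g) = 4 + (-3 + g) = 1 + g)
d(b, P) = 6*b
J(v, k) = v² - 228*k (J(v, k) = v*v + (6*(-38))*k = v² - 228*k)
1/(J(-1298, (18 + O(4, 5))*16) - 2777874) = 1/(((-1298)² - 228*(18 + (1 + 5))*16) - 2777874) = 1/((1684804 - 228*(18 + 6)*16) - 2777874) = 1/((1684804 - 5472*16) - 2777874) = 1/((1684804 - 228*384) - 2777874) = 1/((1684804 - 87552) - 2777874) = 1/(1597252 - 2777874) = 1/(-1180622) = -1/1180622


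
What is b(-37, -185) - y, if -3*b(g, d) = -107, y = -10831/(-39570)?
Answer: 466833/13190 ≈ 35.393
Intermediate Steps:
y = 10831/39570 (y = -10831*(-1/39570) = 10831/39570 ≈ 0.27372)
b(g, d) = 107/3 (b(g, d) = -⅓*(-107) = 107/3)
b(-37, -185) - y = 107/3 - 1*10831/39570 = 107/3 - 10831/39570 = 466833/13190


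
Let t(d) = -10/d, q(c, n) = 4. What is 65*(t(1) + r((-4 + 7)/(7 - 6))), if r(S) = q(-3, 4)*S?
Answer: 130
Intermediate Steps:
r(S) = 4*S
65*(t(1) + r((-4 + 7)/(7 - 6))) = 65*(-10/1 + 4*((-4 + 7)/(7 - 6))) = 65*(-10*1 + 4*(3/1)) = 65*(-10 + 4*(3*1)) = 65*(-10 + 4*3) = 65*(-10 + 12) = 65*2 = 130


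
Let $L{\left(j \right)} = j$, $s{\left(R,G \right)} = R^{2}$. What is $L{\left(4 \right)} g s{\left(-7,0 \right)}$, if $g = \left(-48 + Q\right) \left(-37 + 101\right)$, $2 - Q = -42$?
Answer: $-50176$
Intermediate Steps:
$Q = 44$ ($Q = 2 - -42 = 2 + 42 = 44$)
$g = -256$ ($g = \left(-48 + 44\right) \left(-37 + 101\right) = \left(-4\right) 64 = -256$)
$L{\left(4 \right)} g s{\left(-7,0 \right)} = 4 \left(-256\right) \left(-7\right)^{2} = \left(-1024\right) 49 = -50176$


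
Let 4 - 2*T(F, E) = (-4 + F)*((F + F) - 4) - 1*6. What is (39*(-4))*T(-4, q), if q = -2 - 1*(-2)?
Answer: 6708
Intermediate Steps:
q = 0 (q = -2 + 2 = 0)
T(F, E) = 5 - (-4 + F)*(-4 + 2*F)/2 (T(F, E) = 2 - ((-4 + F)*((F + F) - 4) - 1*6)/2 = 2 - ((-4 + F)*(2*F - 4) - 6)/2 = 2 - ((-4 + F)*(-4 + 2*F) - 6)/2 = 2 - (-6 + (-4 + F)*(-4 + 2*F))/2 = 2 + (3 - (-4 + F)*(-4 + 2*F)/2) = 5 - (-4 + F)*(-4 + 2*F)/2)
(39*(-4))*T(-4, q) = (39*(-4))*(-3 - 1*(-4)**2 + 6*(-4)) = -156*(-3 - 1*16 - 24) = -156*(-3 - 16 - 24) = -156*(-43) = 6708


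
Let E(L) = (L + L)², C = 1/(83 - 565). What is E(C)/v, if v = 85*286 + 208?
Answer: 1/1424029958 ≈ 7.0223e-10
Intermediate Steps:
C = -1/482 (C = 1/(-482) = -1/482 ≈ -0.0020747)
E(L) = 4*L² (E(L) = (2*L)² = 4*L²)
v = 24518 (v = 24310 + 208 = 24518)
E(C)/v = (4*(-1/482)²)/24518 = (4*(1/232324))*(1/24518) = (1/58081)*(1/24518) = 1/1424029958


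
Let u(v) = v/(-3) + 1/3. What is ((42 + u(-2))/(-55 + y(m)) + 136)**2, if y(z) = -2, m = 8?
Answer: 59428681/3249 ≈ 18291.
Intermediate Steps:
u(v) = 1/3 - v/3 (u(v) = v*(-1/3) + 1*(1/3) = -v/3 + 1/3 = 1/3 - v/3)
((42 + u(-2))/(-55 + y(m)) + 136)**2 = ((42 + (1/3 - 1/3*(-2)))/(-55 - 2) + 136)**2 = ((42 + (1/3 + 2/3))/(-57) + 136)**2 = ((42 + 1)*(-1/57) + 136)**2 = (43*(-1/57) + 136)**2 = (-43/57 + 136)**2 = (7709/57)**2 = 59428681/3249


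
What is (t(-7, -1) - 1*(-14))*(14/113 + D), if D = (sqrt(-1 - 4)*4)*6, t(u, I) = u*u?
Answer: 882/113 + 1512*I*sqrt(5) ≈ 7.8053 + 3380.9*I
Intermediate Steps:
t(u, I) = u**2
D = 24*I*sqrt(5) (D = (sqrt(-5)*4)*6 = ((I*sqrt(5))*4)*6 = (4*I*sqrt(5))*6 = 24*I*sqrt(5) ≈ 53.666*I)
(t(-7, -1) - 1*(-14))*(14/113 + D) = ((-7)**2 - 1*(-14))*(14/113 + 24*I*sqrt(5)) = (49 + 14)*(14*(1/113) + 24*I*sqrt(5)) = 63*(14/113 + 24*I*sqrt(5)) = 882/113 + 1512*I*sqrt(5)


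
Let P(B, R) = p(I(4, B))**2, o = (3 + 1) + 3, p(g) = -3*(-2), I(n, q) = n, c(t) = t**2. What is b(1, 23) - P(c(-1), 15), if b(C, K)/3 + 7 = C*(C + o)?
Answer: -33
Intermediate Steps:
p(g) = 6
o = 7 (o = 4 + 3 = 7)
b(C, K) = -21 + 3*C*(7 + C) (b(C, K) = -21 + 3*(C*(C + 7)) = -21 + 3*(C*(7 + C)) = -21 + 3*C*(7 + C))
P(B, R) = 36 (P(B, R) = 6**2 = 36)
b(1, 23) - P(c(-1), 15) = (-21 + 3*1**2 + 21*1) - 1*36 = (-21 + 3*1 + 21) - 36 = (-21 + 3 + 21) - 36 = 3 - 36 = -33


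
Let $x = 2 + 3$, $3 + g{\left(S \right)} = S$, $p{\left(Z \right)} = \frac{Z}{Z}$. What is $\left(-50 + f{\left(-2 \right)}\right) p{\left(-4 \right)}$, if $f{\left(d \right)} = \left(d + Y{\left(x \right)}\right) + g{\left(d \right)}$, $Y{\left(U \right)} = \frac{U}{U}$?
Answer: $-56$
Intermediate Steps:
$p{\left(Z \right)} = 1$
$g{\left(S \right)} = -3 + S$
$x = 5$
$Y{\left(U \right)} = 1$
$f{\left(d \right)} = -2 + 2 d$ ($f{\left(d \right)} = \left(d + 1\right) + \left(-3 + d\right) = \left(1 + d\right) + \left(-3 + d\right) = -2 + 2 d$)
$\left(-50 + f{\left(-2 \right)}\right) p{\left(-4 \right)} = \left(-50 + \left(-2 + 2 \left(-2\right)\right)\right) 1 = \left(-50 - 6\right) 1 = \left(-56\right) 1 = -56$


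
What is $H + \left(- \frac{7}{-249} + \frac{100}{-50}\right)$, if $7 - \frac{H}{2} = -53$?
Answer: $\frac{29389}{249} \approx 118.03$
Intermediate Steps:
$H = 120$ ($H = 14 - -106 = 14 + 106 = 120$)
$H + \left(- \frac{7}{-249} + \frac{100}{-50}\right) = 120 + \left(- \frac{7}{-249} + \frac{100}{-50}\right) = 120 + \left(\left(-7\right) \left(- \frac{1}{249}\right) + 100 \left(- \frac{1}{50}\right)\right) = 120 + \left(\frac{7}{249} - 2\right) = 120 - \frac{491}{249} = \frac{29389}{249}$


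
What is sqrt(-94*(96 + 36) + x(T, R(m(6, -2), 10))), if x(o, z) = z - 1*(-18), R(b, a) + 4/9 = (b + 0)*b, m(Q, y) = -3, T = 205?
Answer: I*sqrt(111433)/3 ≈ 111.27*I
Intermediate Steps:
R(b, a) = -4/9 + b**2 (R(b, a) = -4/9 + (b + 0)*b = -4/9 + b*b = -4/9 + b**2)
x(o, z) = 18 + z (x(o, z) = z + 18 = 18 + z)
sqrt(-94*(96 + 36) + x(T, R(m(6, -2), 10))) = sqrt(-94*(96 + 36) + (18 + (-4/9 + (-3)**2))) = sqrt(-94*132 + (18 + (-4/9 + 9))) = sqrt(-12408 + (18 + 77/9)) = sqrt(-12408 + 239/9) = sqrt(-111433/9) = I*sqrt(111433)/3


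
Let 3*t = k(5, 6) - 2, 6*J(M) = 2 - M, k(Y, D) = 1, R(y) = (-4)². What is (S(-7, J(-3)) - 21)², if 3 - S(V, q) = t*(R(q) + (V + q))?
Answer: 70225/324 ≈ 216.74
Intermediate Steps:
R(y) = 16
J(M) = ⅓ - M/6 (J(M) = (2 - M)/6 = ⅓ - M/6)
t = -⅓ (t = (1 - 2)/3 = (⅓)*(-1) = -⅓ ≈ -0.33333)
S(V, q) = 25/3 + V/3 + q/3 (S(V, q) = 3 - (-1)*(16 + (V + q))/3 = 3 - (-1)*(16 + V + q)/3 = 3 - (-16/3 - V/3 - q/3) = 3 + (16/3 + V/3 + q/3) = 25/3 + V/3 + q/3)
(S(-7, J(-3)) - 21)² = ((25/3 + (⅓)*(-7) + (⅓ - ⅙*(-3))/3) - 21)² = ((25/3 - 7/3 + (⅓ + ½)/3) - 21)² = ((25/3 - 7/3 + (⅓)*(⅚)) - 21)² = ((25/3 - 7/3 + 5/18) - 21)² = (113/18 - 21)² = (-265/18)² = 70225/324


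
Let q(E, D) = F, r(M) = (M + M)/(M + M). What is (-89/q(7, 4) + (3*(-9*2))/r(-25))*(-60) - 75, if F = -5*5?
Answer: 14757/5 ≈ 2951.4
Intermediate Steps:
r(M) = 1 (r(M) = (2*M)/((2*M)) = (2*M)*(1/(2*M)) = 1)
F = -25
q(E, D) = -25
(-89/q(7, 4) + (3*(-9*2))/r(-25))*(-60) - 75 = (-89/(-25) + (3*(-9*2))/1)*(-60) - 75 = (-89*(-1/25) + (3*(-18))*1)*(-60) - 75 = (89/25 - 54*1)*(-60) - 75 = (89/25 - 54)*(-60) - 75 = -1261/25*(-60) - 75 = 15132/5 - 75 = 14757/5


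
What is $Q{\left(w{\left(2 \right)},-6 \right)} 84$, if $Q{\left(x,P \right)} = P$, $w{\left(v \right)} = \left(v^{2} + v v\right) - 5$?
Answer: $-504$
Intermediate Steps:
$w{\left(v \right)} = -5 + 2 v^{2}$ ($w{\left(v \right)} = \left(v^{2} + v^{2}\right) - 5 = 2 v^{2} - 5 = -5 + 2 v^{2}$)
$Q{\left(w{\left(2 \right)},-6 \right)} 84 = \left(-6\right) 84 = -504$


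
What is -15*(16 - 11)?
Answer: -75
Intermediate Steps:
-15*(16 - 11) = -15*5 = -75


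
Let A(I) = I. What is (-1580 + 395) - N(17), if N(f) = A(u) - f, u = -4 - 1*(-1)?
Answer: -1165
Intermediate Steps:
u = -3 (u = -4 + 1 = -3)
N(f) = -3 - f
(-1580 + 395) - N(17) = (-1580 + 395) - (-3 - 1*17) = -1185 - (-3 - 17) = -1185 - 1*(-20) = -1185 + 20 = -1165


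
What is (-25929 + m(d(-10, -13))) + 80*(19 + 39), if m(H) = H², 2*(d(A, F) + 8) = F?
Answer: -84315/4 ≈ -21079.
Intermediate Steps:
d(A, F) = -8 + F/2
(-25929 + m(d(-10, -13))) + 80*(19 + 39) = (-25929 + (-8 + (½)*(-13))²) + 80*(19 + 39) = (-25929 + (-8 - 13/2)²) + 80*58 = (-25929 + (-29/2)²) + 4640 = (-25929 + 841/4) + 4640 = -102875/4 + 4640 = -84315/4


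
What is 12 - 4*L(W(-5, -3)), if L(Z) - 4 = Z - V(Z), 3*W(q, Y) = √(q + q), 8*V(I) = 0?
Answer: -4 - 4*I*√10/3 ≈ -4.0 - 4.2164*I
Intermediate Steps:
V(I) = 0 (V(I) = (⅛)*0 = 0)
W(q, Y) = √2*√q/3 (W(q, Y) = √(q + q)/3 = √(2*q)/3 = (√2*√q)/3 = √2*√q/3)
L(Z) = 4 + Z (L(Z) = 4 + (Z - 1*0) = 4 + (Z + 0) = 4 + Z)
12 - 4*L(W(-5, -3)) = 12 - 4*(4 + √2*√(-5)/3) = 12 - 4*(4 + √2*(I*√5)/3) = 12 - 4*(4 + I*√10/3) = 12 + (-16 - 4*I*√10/3) = -4 - 4*I*√10/3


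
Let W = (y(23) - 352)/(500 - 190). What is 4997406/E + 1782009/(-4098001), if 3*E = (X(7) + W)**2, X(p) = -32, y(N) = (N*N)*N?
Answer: 236167894055747223/588640961641 ≈ 4.0121e+5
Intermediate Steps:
y(N) = N**3 (y(N) = N**2*N = N**3)
W = 2363/62 (W = (23**3 - 352)/(500 - 190) = (12167 - 352)/310 = 11815*(1/310) = 2363/62 ≈ 38.113)
E = 143641/11532 (E = (-32 + 2363/62)**2/3 = (379/62)**2/3 = (1/3)*(143641/3844) = 143641/11532 ≈ 12.456)
4997406/E + 1782009/(-4098001) = 4997406/(143641/11532) + 1782009/(-4098001) = 4997406*(11532/143641) + 1782009*(-1/4098001) = 57630085992/143641 - 1782009/4098001 = 236167894055747223/588640961641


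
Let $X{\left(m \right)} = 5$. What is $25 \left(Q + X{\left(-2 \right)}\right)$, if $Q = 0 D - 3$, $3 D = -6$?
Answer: $50$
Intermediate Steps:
$D = -2$ ($D = \frac{1}{3} \left(-6\right) = -2$)
$Q = -3$ ($Q = 0 \left(-2\right) - 3 = 0 - 3 = -3$)
$25 \left(Q + X{\left(-2 \right)}\right) = 25 \left(-3 + 5\right) = 25 \cdot 2 = 50$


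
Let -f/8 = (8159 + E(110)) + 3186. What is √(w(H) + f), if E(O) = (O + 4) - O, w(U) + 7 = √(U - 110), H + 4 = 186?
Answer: √(-90799 + 6*√2) ≈ 301.31*I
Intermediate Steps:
H = 182 (H = -4 + 186 = 182)
w(U) = -7 + √(-110 + U) (w(U) = -7 + √(U - 110) = -7 + √(-110 + U))
E(O) = 4 (E(O) = (4 + O) - O = 4)
f = -90792 (f = -8*((8159 + 4) + 3186) = -8*(8163 + 3186) = -8*11349 = -90792)
√(w(H) + f) = √((-7 + √(-110 + 182)) - 90792) = √((-7 + √72) - 90792) = √((-7 + 6*√2) - 90792) = √(-90799 + 6*√2)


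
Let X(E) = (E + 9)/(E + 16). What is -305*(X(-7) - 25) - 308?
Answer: 65243/9 ≈ 7249.2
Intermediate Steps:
X(E) = (9 + E)/(16 + E)
-305*(X(-7) - 25) - 308 = -305*((9 - 7)/(16 - 7) - 25) - 308 = -305*(2/9 - 25) - 308 = -305*(-223/9) - 308 = 68015/9 - 308 = 65243/9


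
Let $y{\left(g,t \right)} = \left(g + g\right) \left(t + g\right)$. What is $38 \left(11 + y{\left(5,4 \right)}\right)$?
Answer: $3838$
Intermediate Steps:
$y{\left(g,t \right)} = 2 g \left(g + t\right)$
$38 \left(11 + y{\left(5,4 \right)}\right) = 38 \left(11 + 2 \cdot 5 \left(5 + 4\right)\right) = 38 \left(11 + 2 \cdot 5 \cdot 9\right) = 38 \left(11 + 90\right) = 38 \cdot 101 = 3838$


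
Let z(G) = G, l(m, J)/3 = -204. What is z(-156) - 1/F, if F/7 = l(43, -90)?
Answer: -668303/4284 ≈ -156.00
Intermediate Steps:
l(m, J) = -612 (l(m, J) = 3*(-204) = -612)
F = -4284 (F = 7*(-612) = -4284)
z(-156) - 1/F = -156 - 1/(-4284) = -156 - 1*(-1/4284) = -156 + 1/4284 = -668303/4284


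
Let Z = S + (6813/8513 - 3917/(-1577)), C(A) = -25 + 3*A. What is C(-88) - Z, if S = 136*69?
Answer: -129904124195/13425001 ≈ -9676.3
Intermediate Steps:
S = 9384
Z = 126024298906/13425001 (Z = 9384 + (6813/8513 - 3917/(-1577)) = 9384 + (6813*(1/8513) - 3917*(-1/1577)) = 9384 + (6813/8513 + 3917/1577) = 9384 + 44089522/13425001 = 126024298906/13425001 ≈ 9387.3)
C(-88) - Z = (-25 + 3*(-88)) - 1*126024298906/13425001 = (-25 - 264) - 126024298906/13425001 = -289 - 126024298906/13425001 = -129904124195/13425001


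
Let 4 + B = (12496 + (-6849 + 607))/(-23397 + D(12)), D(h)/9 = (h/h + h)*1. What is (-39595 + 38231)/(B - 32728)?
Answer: 15876960/381003607 ≈ 0.041671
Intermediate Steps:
D(h) = 9 + 9*h (D(h) = 9*((h/h + h)*1) = 9*((1 + h)*1) = 9*(1 + h) = 9 + 9*h)
B = -49687/11640 (B = -4 + (12496 + (-6849 + 607))/(-23397 + (9 + 9*12)) = -4 + (12496 - 6242)/(-23397 + (9 + 108)) = -4 + 6254/(-23397 + 117) = -4 + 6254/(-23280) = -4 + 6254*(-1/23280) = -4 - 3127/11640 = -49687/11640 ≈ -4.2686)
(-39595 + 38231)/(B - 32728) = (-39595 + 38231)/(-49687/11640 - 32728) = -1364/(-381003607/11640) = -1364*(-11640/381003607) = 15876960/381003607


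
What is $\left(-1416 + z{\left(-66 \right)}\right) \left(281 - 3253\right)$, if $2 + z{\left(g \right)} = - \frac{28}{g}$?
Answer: $\frac{139030160}{33} \approx 4.213 \cdot 10^{6}$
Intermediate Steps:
$z{\left(g \right)} = -2 - \frac{28}{g}$
$\left(-1416 + z{\left(-66 \right)}\right) \left(281 - 3253\right) = \left(-1416 - \left(2 + \frac{28}{-66}\right)\right) \left(281 - 3253\right) = \left(-1416 - \frac{52}{33}\right) \left(-2972\right) = \left(- \frac{46780}{33}\right) \left(-2972\right) = \frac{139030160}{33}$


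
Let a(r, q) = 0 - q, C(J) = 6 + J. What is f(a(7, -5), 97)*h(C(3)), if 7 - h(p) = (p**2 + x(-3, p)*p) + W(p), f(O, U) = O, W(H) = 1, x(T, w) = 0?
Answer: -375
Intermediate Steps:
a(r, q) = -q
h(p) = 6 - p**2 (h(p) = 7 - ((p**2 + 0*p) + 1) = 7 - ((p**2 + 0) + 1) = 7 - (p**2 + 1) = 7 - (1 + p**2) = 7 + (-1 - p**2) = 6 - p**2)
f(a(7, -5), 97)*h(C(3)) = (-1*(-5))*(6 - (6 + 3)**2) = 5*(6 - 1*9**2) = 5*(6 - 1*81) = 5*(6 - 81) = 5*(-75) = -375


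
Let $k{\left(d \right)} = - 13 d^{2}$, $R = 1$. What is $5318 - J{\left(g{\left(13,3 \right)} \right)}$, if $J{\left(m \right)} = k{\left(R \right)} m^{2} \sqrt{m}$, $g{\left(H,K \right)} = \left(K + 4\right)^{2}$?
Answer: $223809$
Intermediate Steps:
$g{\left(H,K \right)} = \left(4 + K\right)^{2}$
$J{\left(m \right)} = - 13 m^{\frac{5}{2}}$ ($J{\left(m \right)} = - 13 \cdot 1^{2} m^{2} \sqrt{m} = \left(-13\right) 1 m^{2} \sqrt{m} = - 13 m^{2} \sqrt{m} = - 13 m^{\frac{5}{2}}$)
$5318 - J{\left(g{\left(13,3 \right)} \right)} = 5318 - - 13 \left(\left(4 + 3\right)^{2}\right)^{\frac{5}{2}} = 5318 - - 13 \left(7^{2}\right)^{\frac{5}{2}} = 5318 - - 13 \cdot 49^{\frac{5}{2}} = 5318 - \left(-13\right) 16807 = 5318 - -218491 = 5318 + 218491 = 223809$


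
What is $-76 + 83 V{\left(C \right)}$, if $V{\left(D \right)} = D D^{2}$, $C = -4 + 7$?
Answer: $2165$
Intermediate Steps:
$C = 3$
$V{\left(D \right)} = D^{3}$
$-76 + 83 V{\left(C \right)} = -76 + 83 \cdot 3^{3} = -76 + 83 \cdot 27 = -76 + 2241 = 2165$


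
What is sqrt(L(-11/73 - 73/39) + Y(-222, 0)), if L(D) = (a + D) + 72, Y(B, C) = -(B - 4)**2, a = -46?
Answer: 2*I*sqrt(103449380619)/2847 ≈ 225.95*I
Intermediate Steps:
Y(B, C) = -(-4 + B)**2
L(D) = 26 + D (L(D) = (-46 + D) + 72 = 26 + D)
sqrt(L(-11/73 - 73/39) + Y(-222, 0)) = sqrt((26 + (-11/73 - 73/39)) - (-4 - 222)**2) = sqrt((26 + (-11*1/73 - 73*1/39)) - 1*(-226)**2) = sqrt((26 + (-11/73 - 73/39)) - 1*51076) = sqrt((26 - 5758/2847) - 51076) = sqrt(68264/2847 - 51076) = sqrt(-145345108/2847) = 2*I*sqrt(103449380619)/2847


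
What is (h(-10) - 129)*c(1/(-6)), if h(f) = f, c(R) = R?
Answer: 139/6 ≈ 23.167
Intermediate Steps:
(h(-10) - 129)*c(1/(-6)) = (-10 - 129)/(-6) = -139*(-⅙) = 139/6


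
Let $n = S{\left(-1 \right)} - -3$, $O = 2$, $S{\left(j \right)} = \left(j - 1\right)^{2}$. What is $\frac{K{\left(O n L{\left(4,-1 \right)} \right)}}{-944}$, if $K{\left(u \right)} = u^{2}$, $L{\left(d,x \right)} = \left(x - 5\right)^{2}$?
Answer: $- \frac{15876}{59} \approx -269.08$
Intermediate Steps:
$L{\left(d,x \right)} = \left(-5 + x\right)^{2}$
$S{\left(j \right)} = \left(-1 + j\right)^{2}$
$n = 7$ ($n = \left(-1 - 1\right)^{2} - -3 = \left(-2\right)^{2} + 3 = 4 + 3 = 7$)
$\frac{K{\left(O n L{\left(4,-1 \right)} \right)}}{-944} = \frac{\left(2 \cdot 7 \left(-5 - 1\right)^{2}\right)^{2}}{-944} = \left(14 \left(-6\right)^{2}\right)^{2} \left(- \frac{1}{944}\right) = \left(14 \cdot 36\right)^{2} \left(- \frac{1}{944}\right) = 504^{2} \left(- \frac{1}{944}\right) = 254016 \left(- \frac{1}{944}\right) = - \frac{15876}{59}$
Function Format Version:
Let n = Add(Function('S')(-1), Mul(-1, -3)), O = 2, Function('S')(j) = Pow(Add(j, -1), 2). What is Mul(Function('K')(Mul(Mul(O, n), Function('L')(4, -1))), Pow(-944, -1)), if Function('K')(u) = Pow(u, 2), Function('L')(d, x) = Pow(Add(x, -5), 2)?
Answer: Rational(-15876, 59) ≈ -269.08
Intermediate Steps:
Function('L')(d, x) = Pow(Add(-5, x), 2)
Function('S')(j) = Pow(Add(-1, j), 2)
n = 7 (n = Add(Pow(Add(-1, -1), 2), Mul(-1, -3)) = Add(Pow(-2, 2), 3) = Add(4, 3) = 7)
Mul(Function('K')(Mul(Mul(O, n), Function('L')(4, -1))), Pow(-944, -1)) = Mul(Pow(Mul(Mul(2, 7), Pow(Add(-5, -1), 2)), 2), Pow(-944, -1)) = Mul(Pow(Mul(14, Pow(-6, 2)), 2), Rational(-1, 944)) = Mul(Pow(Mul(14, 36), 2), Rational(-1, 944)) = Mul(Pow(504, 2), Rational(-1, 944)) = Mul(254016, Rational(-1, 944)) = Rational(-15876, 59)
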